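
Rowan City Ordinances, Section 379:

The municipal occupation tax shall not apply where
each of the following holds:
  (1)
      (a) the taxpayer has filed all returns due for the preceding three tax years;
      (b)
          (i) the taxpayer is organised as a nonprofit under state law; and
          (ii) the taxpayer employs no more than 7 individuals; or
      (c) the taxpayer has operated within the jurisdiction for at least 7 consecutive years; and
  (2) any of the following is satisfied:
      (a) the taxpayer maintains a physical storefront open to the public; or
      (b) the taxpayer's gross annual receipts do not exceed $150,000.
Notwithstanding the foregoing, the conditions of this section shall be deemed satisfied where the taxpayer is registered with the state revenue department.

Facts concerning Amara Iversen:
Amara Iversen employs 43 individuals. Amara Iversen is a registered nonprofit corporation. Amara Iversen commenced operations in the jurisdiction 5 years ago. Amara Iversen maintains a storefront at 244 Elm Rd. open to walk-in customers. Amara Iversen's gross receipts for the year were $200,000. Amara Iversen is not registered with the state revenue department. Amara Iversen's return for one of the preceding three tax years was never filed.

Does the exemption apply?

No — not exempt.

(a) returns current — not satisfied.
(i) nonprofit — satisfied.
(ii) ≤ 7 employees — fails.
(b) = T AND F = false.
(c) ≥ 7 yrs in jurisdiction — fails.
So (1) is not satisfied (F OR F OR F).
(a) has storefront — holds.
(b) receipts ≤ $150,000 — not met.
(2) = T OR F = true.
Overall = F AND T = false.
Exception (state-registered) — not satisfied.
Result: main false OR exception false → false.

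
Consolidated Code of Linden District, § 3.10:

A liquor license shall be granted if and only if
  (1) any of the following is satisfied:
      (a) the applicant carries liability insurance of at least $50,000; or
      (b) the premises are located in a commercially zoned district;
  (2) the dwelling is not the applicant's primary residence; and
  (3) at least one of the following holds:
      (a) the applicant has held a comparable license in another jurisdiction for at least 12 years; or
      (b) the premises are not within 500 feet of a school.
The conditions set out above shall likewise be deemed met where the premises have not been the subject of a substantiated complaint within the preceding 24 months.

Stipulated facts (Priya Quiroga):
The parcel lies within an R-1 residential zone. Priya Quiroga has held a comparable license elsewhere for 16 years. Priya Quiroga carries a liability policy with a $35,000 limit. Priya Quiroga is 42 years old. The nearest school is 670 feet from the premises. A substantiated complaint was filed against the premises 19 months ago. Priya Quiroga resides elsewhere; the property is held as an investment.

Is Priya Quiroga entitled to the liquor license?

No — denied.

(a) insurance ≥ $50,000 — fails.
(b) commercially zoned — fails.
So (1) is not satisfied (F OR F).
(2) not (primary residence) — satisfied.
(a) prior license ≥ 12 yr — holds.
(b) ≥500 ft from school — holds.
So (3) is satisfied (T OR T).
Overall = F AND T AND T = false.
Exception (no complaint in 24 mo.) — not satisfied.
Result: main false OR exception false → false.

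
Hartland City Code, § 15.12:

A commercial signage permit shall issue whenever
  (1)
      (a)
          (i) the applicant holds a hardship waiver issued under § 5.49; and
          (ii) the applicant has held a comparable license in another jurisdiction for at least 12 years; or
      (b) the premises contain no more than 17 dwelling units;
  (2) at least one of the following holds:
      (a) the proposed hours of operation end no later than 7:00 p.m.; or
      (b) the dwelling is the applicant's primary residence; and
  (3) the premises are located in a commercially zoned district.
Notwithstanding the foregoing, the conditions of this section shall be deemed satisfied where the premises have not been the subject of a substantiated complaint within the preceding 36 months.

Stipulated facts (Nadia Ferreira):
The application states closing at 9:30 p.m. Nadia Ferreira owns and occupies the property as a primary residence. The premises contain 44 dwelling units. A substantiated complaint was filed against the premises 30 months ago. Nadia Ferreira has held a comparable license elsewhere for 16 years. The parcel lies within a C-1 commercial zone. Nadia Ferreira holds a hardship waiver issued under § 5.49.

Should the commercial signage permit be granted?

Yes — granted.

(i) hardship waiver — holds.
(ii) prior license ≥ 12 yr — met.
(a) = T AND T = true.
(b) ≤ 17 units — not met.
So (1) is satisfied (T OR F).
(a) closes by 7 p.m. — fails.
(b) primary residence — holds.
(2): F OR T → true.
(3) commercially zoned — met.
Overall: T AND T AND T → true.
Exception (no complaint in 36 mo.) — not satisfied.
Result: main true OR exception false → true.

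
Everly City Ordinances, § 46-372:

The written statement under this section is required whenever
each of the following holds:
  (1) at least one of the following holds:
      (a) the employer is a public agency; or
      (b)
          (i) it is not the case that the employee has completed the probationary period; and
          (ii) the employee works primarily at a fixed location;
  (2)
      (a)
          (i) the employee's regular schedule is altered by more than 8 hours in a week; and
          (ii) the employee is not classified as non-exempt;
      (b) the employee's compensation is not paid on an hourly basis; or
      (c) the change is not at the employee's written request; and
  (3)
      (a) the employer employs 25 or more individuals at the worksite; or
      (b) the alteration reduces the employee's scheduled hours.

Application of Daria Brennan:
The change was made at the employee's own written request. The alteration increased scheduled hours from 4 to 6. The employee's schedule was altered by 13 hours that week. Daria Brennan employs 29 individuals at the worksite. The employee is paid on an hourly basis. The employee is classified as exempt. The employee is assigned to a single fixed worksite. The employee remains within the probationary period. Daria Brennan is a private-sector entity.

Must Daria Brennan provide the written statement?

(a) public agency — not satisfied.
(i) not (past probation) — met.
(ii) fixed location — met.
So (b) is satisfied (T AND T).
(1): F OR T → true.
(i) schedule shift > 8h — met.
(ii) not (non-exempt) — holds.
(a) = T AND T = true.
(b) not (hourly-paid) — not met.
(c) not employee-requested — fails.
(2) = T OR F OR F = true.
(a) ≥ 25 at site — satisfied.
(b) hours reduced — fails.
(3) = T OR F = true.
Overall: T AND T AND T → true.

Yes — required.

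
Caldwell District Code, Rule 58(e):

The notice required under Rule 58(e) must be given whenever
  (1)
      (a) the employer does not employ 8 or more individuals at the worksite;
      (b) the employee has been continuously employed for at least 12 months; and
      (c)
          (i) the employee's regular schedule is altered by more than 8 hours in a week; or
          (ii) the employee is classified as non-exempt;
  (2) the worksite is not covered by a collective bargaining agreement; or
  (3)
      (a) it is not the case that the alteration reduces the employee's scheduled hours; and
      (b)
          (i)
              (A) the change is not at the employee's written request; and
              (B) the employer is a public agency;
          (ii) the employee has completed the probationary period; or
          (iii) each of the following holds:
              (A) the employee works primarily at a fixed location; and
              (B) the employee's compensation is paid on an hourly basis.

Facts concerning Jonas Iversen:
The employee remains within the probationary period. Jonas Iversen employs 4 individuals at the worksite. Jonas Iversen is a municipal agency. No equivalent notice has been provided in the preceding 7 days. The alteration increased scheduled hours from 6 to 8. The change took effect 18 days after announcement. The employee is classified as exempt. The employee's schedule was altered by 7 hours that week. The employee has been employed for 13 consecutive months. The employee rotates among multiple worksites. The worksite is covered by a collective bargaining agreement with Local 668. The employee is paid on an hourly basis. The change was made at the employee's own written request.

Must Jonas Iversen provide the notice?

(a) not (≥ 8 at site) — met.
(b) tenure ≥ 12 mo. — satisfied.
(i) schedule shift > 8h — not met.
(ii) non-exempt — fails.
(c): F OR F → false.
So (1) is not satisfied (T AND T AND F).
(2) no CBA — not met.
(a) not (hours reduced) — met.
(A) not employee-requested — not met.
(B) public agency — satisfied.
(i): F AND T → false.
(ii) past probation — not met.
(A) fixed location — not met.
(B) hourly-paid — holds.
So (iii) is not satisfied (F AND T).
(b): F OR F OR F → false.
(3): T AND F → false.
So Overall is not satisfied (F OR F OR F).

No — not required.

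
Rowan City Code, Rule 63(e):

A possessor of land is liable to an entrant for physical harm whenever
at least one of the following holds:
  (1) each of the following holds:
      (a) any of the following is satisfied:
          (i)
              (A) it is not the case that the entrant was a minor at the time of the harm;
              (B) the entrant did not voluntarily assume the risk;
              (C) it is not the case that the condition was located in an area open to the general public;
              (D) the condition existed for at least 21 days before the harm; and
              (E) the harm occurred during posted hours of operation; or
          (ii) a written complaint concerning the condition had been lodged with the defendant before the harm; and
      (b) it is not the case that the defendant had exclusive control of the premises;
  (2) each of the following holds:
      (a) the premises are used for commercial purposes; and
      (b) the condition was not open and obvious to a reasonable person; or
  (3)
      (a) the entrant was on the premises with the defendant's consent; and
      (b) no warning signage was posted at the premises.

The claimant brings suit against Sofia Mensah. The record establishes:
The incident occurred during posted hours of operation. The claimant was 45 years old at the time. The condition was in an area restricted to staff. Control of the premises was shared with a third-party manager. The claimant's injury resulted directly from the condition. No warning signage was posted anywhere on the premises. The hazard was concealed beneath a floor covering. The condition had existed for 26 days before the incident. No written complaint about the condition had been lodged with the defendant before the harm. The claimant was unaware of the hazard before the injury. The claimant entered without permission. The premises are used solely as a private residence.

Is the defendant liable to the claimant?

(A) not (entrant a minor) — satisfied.
(B) no assumed risk — met.
(C) not (public area) — met.
(D) condition ≥21 days old — met.
(E) during posted hours — holds.
(i): T AND T AND T AND T AND T → true.
(ii) complaint lodged — fails.
So (a) is satisfied (T OR F).
(b) not (exclusive control) — met.
(1) = T AND T = true.
(a) commercial use — fails.
(b) not open/obvious — satisfied.
So (2) is not satisfied (F AND T).
(a) consent to enter — not satisfied.
(b) no signage posted — satisfied.
(3) = F AND T = false.
Overall = T OR F OR F = true.

Yes — liable.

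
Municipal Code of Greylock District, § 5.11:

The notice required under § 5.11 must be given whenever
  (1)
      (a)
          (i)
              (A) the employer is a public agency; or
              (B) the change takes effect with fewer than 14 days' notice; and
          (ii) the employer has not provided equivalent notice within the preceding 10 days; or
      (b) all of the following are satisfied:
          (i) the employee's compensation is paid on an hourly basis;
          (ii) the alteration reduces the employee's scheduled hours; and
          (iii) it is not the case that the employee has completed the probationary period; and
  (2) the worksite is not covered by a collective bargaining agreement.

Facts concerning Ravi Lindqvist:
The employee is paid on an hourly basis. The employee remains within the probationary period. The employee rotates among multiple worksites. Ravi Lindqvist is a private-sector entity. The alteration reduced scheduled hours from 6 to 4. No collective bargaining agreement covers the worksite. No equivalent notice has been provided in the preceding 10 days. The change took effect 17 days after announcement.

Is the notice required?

(A) public agency — not met.
(B) < 14 days' notice — not satisfied.
So (i) is not satisfied (F OR F).
(ii) no recent notice — met.
(a): F AND T → false.
(i) hourly-paid — holds.
(ii) hours reduced — met.
(iii) not (past probation) — satisfied.
So (b) is satisfied (T AND T AND T).
(1): F OR T → true.
(2) no CBA — holds.
So Overall is satisfied (T AND T).

Yes — required.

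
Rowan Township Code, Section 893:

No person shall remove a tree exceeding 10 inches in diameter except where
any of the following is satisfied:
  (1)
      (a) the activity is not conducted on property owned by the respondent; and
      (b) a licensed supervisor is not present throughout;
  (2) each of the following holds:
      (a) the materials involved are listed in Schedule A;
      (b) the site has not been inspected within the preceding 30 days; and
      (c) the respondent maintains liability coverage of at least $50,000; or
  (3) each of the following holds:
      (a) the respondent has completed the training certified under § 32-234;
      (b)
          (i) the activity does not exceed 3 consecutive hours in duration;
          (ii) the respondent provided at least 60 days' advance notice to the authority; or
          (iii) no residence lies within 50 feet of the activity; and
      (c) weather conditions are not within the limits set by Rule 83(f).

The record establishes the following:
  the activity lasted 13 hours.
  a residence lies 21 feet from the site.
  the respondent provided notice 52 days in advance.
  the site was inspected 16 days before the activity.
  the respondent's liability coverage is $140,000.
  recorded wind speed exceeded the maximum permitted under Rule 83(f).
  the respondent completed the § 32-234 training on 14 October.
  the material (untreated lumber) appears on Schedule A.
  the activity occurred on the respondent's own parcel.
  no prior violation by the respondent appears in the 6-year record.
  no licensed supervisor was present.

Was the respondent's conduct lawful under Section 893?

(a) not (own property) — not met.
(b) not (supervisor present) — satisfied.
(1) = F AND T = false.
(a) Schedule A material — holds.
(b) not (site inspected) — not met.
(c) coverage ≥ $50,000 — met.
(2): T AND F AND T → false.
(a) training certified — met.
(i) ≤ 3 hrs duration — not satisfied.
(ii) ≥60 days' notice — not met.
(iii) no residence in 50 ft — not satisfied.
So (b) is not satisfied (F OR F OR F).
(c) not (weather ok) — met.
So (3) is not satisfied (T AND F AND T).
Overall: F OR F OR F → false.

No — unlawful.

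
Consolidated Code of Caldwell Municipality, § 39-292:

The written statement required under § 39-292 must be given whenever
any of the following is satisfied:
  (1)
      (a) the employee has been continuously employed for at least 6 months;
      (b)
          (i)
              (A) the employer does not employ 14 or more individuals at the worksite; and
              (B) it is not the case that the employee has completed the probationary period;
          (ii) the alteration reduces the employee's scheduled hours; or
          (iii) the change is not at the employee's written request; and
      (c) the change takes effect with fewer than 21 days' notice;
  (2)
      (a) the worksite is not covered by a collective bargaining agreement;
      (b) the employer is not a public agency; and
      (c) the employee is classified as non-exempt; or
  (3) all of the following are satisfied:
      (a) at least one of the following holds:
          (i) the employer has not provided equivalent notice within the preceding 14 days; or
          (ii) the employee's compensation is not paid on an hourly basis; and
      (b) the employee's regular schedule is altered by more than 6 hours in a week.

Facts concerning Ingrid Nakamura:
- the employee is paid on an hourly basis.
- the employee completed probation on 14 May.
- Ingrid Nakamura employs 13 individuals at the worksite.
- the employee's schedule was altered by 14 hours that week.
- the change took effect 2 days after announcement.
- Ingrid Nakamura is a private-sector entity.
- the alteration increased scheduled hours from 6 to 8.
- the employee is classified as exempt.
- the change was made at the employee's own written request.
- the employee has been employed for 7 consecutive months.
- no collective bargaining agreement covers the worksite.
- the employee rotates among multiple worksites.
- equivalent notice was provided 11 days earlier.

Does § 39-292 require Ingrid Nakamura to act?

No — not required.

(a) tenure ≥ 6 mo. — satisfied.
(A) not (≥ 14 at site) — holds.
(B) not (past probation) — not met.
(i): T AND F → false.
(ii) hours reduced — not satisfied.
(iii) not employee-requested — not met.
(b) = F OR F OR F = false.
(c) < 21 days' notice — holds.
So (1) is not satisfied (T AND F AND T).
(a) no CBA — satisfied.
(b) not (public agency) — met.
(c) non-exempt — not satisfied.
(2): T AND T AND F → false.
(i) no recent notice — not met.
(ii) not (hourly-paid) — fails.
So (a) is not satisfied (F OR F).
(b) schedule shift > 6h — satisfied.
(3) = F AND T = false.
Overall: F OR F OR F → false.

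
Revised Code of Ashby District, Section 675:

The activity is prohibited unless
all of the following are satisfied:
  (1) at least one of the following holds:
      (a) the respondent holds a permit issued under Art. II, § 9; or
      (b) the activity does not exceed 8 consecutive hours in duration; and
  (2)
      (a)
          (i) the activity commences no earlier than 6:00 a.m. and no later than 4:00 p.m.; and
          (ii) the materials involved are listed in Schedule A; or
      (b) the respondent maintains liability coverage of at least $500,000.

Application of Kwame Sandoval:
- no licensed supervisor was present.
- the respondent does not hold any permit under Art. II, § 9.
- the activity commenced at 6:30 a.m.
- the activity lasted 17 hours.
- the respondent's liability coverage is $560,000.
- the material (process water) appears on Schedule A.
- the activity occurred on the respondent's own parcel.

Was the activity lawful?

(a) holds permit — fails.
(b) ≤ 8 hrs duration — fails.
(1) = F OR F = false.
(i) start within hours — holds.
(ii) Schedule A material — holds.
So (a) is satisfied (T AND T).
(b) coverage ≥ $500,000 — holds.
(2): T OR T → true.
Overall = F AND T = false.

No — unlawful.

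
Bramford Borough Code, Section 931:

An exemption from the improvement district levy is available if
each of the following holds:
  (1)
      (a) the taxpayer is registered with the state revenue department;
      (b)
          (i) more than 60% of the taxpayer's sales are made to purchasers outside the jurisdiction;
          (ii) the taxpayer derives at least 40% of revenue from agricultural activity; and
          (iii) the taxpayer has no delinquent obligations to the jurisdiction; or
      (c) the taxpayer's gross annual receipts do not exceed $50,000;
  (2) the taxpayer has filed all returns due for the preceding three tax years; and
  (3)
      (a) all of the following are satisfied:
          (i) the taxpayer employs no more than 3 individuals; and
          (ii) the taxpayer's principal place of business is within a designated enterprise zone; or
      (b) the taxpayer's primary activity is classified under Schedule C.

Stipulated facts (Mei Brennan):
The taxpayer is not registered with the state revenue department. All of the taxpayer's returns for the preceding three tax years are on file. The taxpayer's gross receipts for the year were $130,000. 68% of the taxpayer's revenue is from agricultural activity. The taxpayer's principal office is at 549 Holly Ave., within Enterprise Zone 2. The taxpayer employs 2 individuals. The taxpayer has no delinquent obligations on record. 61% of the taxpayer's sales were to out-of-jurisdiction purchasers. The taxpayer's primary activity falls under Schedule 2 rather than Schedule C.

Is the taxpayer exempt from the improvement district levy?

Yes — exempt.

(a) state-registered — not met.
(i) >60% out-of-jur. sales — holds.
(ii) ≥40% agricultural — satisfied.
(iii) no delinquency — satisfied.
(b): T AND T AND T → true.
(c) receipts ≤ $50,000 — not satisfied.
(1): F OR T OR F → true.
(2) returns current — holds.
(i) ≤ 3 employees — holds.
(ii) in enterprise zone — holds.
(a) = T AND T = true.
(b) Schedule C activity — not satisfied.
So (3) is satisfied (T OR F).
So Overall is satisfied (T AND T AND T).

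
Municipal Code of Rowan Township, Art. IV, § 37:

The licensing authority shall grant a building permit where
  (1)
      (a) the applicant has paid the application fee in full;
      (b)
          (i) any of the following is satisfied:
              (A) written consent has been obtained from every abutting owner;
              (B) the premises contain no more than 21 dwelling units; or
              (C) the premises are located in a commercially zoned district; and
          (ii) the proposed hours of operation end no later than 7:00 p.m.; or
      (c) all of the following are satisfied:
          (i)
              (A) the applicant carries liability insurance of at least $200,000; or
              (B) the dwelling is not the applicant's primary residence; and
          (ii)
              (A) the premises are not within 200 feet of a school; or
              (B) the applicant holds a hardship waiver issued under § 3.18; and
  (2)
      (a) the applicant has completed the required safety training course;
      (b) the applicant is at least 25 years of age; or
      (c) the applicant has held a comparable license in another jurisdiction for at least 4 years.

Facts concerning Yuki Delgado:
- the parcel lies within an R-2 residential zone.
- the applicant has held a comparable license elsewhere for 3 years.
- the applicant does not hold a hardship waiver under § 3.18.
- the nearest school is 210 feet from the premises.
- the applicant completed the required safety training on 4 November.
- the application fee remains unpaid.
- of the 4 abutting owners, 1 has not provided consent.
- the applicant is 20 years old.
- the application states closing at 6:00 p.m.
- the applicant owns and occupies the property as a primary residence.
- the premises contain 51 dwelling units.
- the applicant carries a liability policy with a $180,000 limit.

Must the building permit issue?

No — denied.

(a) fee paid — not met.
(A) all abutters consent — fails.
(B) ≤ 21 units — not met.
(C) commercially zoned — fails.
(i) = F OR F OR F = false.
(ii) closes by 7 p.m. — satisfied.
(b) = F AND T = false.
(A) insurance ≥ $200,000 — not satisfied.
(B) not (primary residence) — not met.
So (i) is not satisfied (F OR F).
(A) ≥200 ft from school — met.
(B) hardship waiver — fails.
(ii) = T OR F = true.
(c) = F AND T = false.
So (1) is not satisfied (F OR F OR F).
(a) safety training — satisfied.
(b) age ≥ 25 — fails.
(c) prior license ≥ 4 yr — fails.
(2) = T OR F OR F = true.
Overall: F AND T → false.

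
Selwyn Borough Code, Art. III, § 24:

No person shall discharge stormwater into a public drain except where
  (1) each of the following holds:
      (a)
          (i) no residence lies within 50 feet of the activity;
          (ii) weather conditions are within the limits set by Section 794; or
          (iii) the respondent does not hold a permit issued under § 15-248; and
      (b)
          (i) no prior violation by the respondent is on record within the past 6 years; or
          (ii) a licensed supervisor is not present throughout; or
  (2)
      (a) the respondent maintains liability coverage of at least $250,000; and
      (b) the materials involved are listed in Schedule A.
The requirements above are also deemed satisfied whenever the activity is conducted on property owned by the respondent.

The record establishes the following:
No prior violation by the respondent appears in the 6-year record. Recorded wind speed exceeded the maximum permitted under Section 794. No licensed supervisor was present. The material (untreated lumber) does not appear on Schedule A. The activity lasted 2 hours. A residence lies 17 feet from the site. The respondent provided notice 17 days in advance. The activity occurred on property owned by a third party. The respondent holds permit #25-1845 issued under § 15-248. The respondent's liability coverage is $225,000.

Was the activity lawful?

No — unlawful.

(i) no residence in 50 ft — not satisfied.
(ii) weather ok — not met.
(iii) not (holds permit) — fails.
(a) = F OR F OR F = false.
(i) no prior violation — met.
(ii) not (supervisor present) — met.
So (b) is satisfied (T OR T).
(1) = F AND T = false.
(a) coverage ≥ $250,000 — not met.
(b) Schedule A material — fails.
So (2) is not satisfied (F AND F).
So Overall is not satisfied (F OR F).
Exception (own property) — not satisfied.
Result: main false OR exception false → false.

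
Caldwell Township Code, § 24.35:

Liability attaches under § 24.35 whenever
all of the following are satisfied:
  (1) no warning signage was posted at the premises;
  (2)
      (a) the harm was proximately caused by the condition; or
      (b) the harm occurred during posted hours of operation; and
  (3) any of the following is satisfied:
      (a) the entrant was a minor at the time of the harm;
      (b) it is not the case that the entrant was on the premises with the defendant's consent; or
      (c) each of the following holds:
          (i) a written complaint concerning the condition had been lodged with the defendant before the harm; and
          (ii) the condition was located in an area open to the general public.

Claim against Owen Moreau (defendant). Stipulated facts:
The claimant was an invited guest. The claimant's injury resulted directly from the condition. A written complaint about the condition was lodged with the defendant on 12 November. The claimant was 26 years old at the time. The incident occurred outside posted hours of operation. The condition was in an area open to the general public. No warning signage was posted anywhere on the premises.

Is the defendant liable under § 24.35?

Yes — liable.

(1) no signage posted — holds.
(a) proximate cause — satisfied.
(b) during posted hours — not satisfied.
(2): T OR F → true.
(a) entrant a minor — fails.
(b) not (consent to enter) — not satisfied.
(i) complaint lodged — satisfied.
(ii) public area — satisfied.
(c) = T AND T = true.
(3): F OR F OR T → true.
Overall: T AND T AND T → true.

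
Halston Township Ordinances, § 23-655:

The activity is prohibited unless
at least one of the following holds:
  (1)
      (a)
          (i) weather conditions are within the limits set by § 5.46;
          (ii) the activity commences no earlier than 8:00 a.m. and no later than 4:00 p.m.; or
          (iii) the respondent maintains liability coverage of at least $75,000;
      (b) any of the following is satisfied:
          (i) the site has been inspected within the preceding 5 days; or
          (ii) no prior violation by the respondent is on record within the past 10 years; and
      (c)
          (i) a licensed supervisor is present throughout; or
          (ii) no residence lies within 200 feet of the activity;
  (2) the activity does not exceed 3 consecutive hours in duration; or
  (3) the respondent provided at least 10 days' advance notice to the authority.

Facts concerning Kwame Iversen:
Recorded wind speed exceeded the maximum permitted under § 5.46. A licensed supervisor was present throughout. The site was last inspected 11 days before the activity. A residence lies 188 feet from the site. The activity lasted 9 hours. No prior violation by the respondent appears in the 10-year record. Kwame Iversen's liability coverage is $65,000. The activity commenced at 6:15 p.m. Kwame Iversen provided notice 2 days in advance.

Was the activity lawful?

(i) weather ok — not satisfied.
(ii) start within hours — not satisfied.
(iii) coverage ≥ $75,000 — fails.
(a) = F OR F OR F = false.
(i) site inspected — fails.
(ii) no prior violation — met.
(b) = F OR T = true.
(i) supervisor present — holds.
(ii) no residence in 200 ft — not satisfied.
(c) = T OR F = true.
(1) = F AND T AND T = false.
(2) ≤ 3 hrs duration — not satisfied.
(3) ≥10 days' notice — fails.
Overall: F OR F OR F → false.

No — unlawful.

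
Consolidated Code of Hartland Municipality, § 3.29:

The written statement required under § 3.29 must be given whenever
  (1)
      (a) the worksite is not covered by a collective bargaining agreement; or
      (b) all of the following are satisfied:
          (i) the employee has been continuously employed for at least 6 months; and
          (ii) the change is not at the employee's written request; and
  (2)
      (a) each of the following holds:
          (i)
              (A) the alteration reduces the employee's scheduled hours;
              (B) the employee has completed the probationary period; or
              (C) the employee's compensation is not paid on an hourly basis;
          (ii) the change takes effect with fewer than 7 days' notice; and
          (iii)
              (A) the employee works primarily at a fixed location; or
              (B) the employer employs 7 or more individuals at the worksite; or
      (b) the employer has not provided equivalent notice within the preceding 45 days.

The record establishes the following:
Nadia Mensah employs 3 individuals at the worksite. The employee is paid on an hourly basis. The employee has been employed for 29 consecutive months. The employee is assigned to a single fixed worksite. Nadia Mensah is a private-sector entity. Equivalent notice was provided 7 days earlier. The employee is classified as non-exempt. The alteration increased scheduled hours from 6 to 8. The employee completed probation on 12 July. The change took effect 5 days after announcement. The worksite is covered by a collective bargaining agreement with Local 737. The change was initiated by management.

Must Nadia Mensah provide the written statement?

Yes — required.

(a) no CBA — fails.
(i) tenure ≥ 6 mo. — met.
(ii) not employee-requested — met.
(b) = T AND T = true.
(1): F OR T → true.
(A) hours reduced — not met.
(B) past probation — satisfied.
(C) not (hourly-paid) — fails.
(i): F OR T OR F → true.
(ii) < 7 days' notice — met.
(A) fixed location — satisfied.
(B) ≥ 7 at site — fails.
(iii) = T OR F = true.
(a): T AND T AND T → true.
(b) no recent notice — not satisfied.
(2) = T OR F = true.
Overall: T AND T → true.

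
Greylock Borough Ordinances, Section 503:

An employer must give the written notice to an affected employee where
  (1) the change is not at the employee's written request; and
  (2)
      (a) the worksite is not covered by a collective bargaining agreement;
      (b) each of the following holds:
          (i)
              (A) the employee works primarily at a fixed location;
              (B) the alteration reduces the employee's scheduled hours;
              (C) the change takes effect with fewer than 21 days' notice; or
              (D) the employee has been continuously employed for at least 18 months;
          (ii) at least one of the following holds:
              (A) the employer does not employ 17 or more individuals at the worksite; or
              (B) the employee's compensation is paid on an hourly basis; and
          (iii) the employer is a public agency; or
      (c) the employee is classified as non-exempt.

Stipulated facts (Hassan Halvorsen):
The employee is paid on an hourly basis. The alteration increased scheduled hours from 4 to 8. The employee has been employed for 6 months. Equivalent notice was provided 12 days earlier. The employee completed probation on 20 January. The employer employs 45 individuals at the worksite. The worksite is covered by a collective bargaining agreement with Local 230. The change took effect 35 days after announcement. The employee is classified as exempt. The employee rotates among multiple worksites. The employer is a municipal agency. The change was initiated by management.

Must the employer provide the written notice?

(1) not employee-requested — satisfied.
(a) no CBA — fails.
(A) fixed location — not satisfied.
(B) hours reduced — not satisfied.
(C) < 21 days' notice — not met.
(D) tenure ≥ 18 mo. — fails.
So (i) is not satisfied (F OR F OR F OR F).
(A) not (≥ 17 at site) — fails.
(B) hourly-paid — satisfied.
(ii): F OR T → true.
(iii) public agency — holds.
(b): F AND T AND T → false.
(c) non-exempt — not satisfied.
So (2) is not satisfied (F OR F OR F).
Overall = T AND F = false.

No — not required.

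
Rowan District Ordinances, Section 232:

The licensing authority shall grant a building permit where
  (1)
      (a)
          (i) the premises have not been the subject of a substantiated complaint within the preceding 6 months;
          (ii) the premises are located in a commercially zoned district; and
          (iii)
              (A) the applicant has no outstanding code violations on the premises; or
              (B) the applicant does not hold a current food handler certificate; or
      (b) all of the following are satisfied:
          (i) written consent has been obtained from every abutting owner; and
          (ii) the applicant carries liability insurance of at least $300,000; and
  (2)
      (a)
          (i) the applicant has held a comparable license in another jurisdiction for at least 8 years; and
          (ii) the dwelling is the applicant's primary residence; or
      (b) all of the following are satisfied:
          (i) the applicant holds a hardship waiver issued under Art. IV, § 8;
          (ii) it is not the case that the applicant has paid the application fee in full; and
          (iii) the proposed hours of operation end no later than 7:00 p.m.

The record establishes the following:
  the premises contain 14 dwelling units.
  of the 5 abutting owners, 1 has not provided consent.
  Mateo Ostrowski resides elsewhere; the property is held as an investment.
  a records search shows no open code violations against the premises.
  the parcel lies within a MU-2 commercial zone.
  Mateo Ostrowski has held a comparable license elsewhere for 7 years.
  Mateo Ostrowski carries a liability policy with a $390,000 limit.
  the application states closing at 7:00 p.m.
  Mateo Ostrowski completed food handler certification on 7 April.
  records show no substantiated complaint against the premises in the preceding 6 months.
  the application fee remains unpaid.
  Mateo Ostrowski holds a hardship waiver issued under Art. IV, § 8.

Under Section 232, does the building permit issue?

Yes — granted.

(i) no complaint in 6 mo. — holds.
(ii) commercially zoned — holds.
(A) no code violations — satisfied.
(B) not (food handler cert.) — not met.
(iii) = T OR F = true.
(a): T AND T AND T → true.
(i) all abutters consent — not met.
(ii) insurance ≥ $300,000 — met.
So (b) is not satisfied (F AND T).
So (1) is satisfied (T OR F).
(i) prior license ≥ 8 yr — not satisfied.
(ii) primary residence — not satisfied.
(a): F AND F → false.
(i) hardship waiver — met.
(ii) not (fee paid) — satisfied.
(iii) closes by 7 p.m. — met.
(b) = T AND T AND T = true.
(2): F OR T → true.
Overall: T AND T → true.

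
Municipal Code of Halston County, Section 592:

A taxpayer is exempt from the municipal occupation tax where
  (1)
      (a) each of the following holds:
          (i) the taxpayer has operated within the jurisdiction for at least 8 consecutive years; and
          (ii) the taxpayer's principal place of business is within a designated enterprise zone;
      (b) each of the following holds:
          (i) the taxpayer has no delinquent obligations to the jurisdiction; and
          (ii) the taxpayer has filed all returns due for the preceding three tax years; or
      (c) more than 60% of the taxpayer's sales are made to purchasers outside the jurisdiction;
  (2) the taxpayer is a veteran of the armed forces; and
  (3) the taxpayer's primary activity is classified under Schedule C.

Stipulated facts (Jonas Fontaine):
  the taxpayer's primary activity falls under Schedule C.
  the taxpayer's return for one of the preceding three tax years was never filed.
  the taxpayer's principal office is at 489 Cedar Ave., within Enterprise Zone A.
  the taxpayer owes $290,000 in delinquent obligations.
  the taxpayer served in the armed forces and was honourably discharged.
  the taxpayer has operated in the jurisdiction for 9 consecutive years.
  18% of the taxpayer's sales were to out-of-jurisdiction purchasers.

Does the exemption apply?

(i) ≥ 8 yrs in jurisdiction — satisfied.
(ii) in enterprise zone — met.
So (a) is satisfied (T AND T).
(i) no delinquency — fails.
(ii) returns current — fails.
(b) = F AND F = false.
(c) >60% out-of-jur. sales — not met.
(1): T OR F OR F → true.
(2) veteran — met.
(3) Schedule C activity — satisfied.
So Overall is satisfied (T AND T AND T).

Yes — exempt.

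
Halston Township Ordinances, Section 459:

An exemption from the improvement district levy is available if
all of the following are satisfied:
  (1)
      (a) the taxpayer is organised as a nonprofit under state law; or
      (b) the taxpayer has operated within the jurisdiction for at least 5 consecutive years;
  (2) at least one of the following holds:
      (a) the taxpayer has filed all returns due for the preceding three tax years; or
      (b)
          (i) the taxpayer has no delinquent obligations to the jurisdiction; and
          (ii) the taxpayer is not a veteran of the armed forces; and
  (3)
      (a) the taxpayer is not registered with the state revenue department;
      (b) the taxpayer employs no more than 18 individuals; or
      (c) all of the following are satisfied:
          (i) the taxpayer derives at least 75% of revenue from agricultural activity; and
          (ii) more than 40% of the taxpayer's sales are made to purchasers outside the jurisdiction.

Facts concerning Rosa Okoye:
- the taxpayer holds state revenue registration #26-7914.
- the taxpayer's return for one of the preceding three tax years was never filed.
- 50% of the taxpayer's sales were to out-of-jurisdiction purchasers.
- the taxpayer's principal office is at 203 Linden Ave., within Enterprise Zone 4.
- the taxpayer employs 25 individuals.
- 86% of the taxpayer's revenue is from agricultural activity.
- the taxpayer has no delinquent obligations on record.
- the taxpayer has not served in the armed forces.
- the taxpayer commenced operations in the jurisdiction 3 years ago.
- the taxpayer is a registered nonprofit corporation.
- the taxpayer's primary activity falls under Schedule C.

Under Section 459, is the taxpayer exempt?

(a) nonprofit — met.
(b) ≥ 5 yrs in jurisdiction — fails.
So (1) is satisfied (T OR F).
(a) returns current — not met.
(i) no delinquency — met.
(ii) not (veteran) — holds.
(b) = T AND T = true.
(2): F OR T → true.
(a) not (state-registered) — not met.
(b) ≤ 18 employees — fails.
(i) ≥75% agricultural — met.
(ii) >40% out-of-jur. sales — satisfied.
(c) = T AND T = true.
So (3) is satisfied (F OR F OR T).
So Overall is satisfied (T AND T AND T).

Yes — exempt.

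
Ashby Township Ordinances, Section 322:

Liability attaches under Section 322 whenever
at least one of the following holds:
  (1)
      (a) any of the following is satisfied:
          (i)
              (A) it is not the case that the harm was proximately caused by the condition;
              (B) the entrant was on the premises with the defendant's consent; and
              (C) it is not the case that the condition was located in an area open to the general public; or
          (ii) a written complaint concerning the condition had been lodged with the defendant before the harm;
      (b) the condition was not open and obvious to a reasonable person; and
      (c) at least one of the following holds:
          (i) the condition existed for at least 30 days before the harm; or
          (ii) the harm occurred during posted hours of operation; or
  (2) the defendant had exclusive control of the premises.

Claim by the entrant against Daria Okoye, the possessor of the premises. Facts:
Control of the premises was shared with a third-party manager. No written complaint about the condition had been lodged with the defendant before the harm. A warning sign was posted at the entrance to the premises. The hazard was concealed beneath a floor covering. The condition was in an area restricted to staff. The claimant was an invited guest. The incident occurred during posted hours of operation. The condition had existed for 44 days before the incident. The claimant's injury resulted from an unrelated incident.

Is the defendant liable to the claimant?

Yes — liable.

(A) not (proximate cause) — satisfied.
(B) consent to enter — satisfied.
(C) not (public area) — holds.
(i) = T AND T AND T = true.
(ii) complaint lodged — not satisfied.
So (a) is satisfied (T OR F).
(b) not open/obvious — holds.
(i) condition ≥30 days old — met.
(ii) during posted hours — satisfied.
(c): T OR T → true.
(1): T AND T AND T → true.
(2) exclusive control — fails.
Overall: T OR F → true.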